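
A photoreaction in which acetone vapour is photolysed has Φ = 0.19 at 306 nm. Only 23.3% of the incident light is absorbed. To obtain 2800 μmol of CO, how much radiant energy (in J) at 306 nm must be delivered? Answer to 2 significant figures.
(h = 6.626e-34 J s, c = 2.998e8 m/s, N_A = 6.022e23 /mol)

Product: 2800 μmol = 0.00280 mol.
Photons that must be absorbed: 0.00280 / 0.19 = 0.01474 mol.
Incident photons needed: 0.01474 / 0.233 = 0.06326 mol.
Photon energy: hc/λ = 6.492e-19 J; per mole, 3.909e5 J mol⁻¹.
Energy required: 0.06326 × 3.909e5 = 2.5e4 J.

2.5e4 J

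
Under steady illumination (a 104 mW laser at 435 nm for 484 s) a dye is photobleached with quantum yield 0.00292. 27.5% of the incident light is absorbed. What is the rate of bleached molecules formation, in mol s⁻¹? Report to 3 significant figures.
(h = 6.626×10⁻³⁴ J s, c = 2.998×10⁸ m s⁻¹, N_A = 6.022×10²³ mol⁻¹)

Photon energy at 435 nm: hc/λ = (6.626×10⁻³⁴)(2.998×10⁸)/(435×10⁻⁹) = 4.567×10⁻¹⁹ J.
Energy delivered: (104 mW)(484 s) = 50.34 J.
Photons incident: 50.34 / 4.567×10⁻¹⁹ = 1.102×10²⁰, i.e. 1.102×10²⁰/6.022×10²³ = 1.830×10⁻⁴ mol.
Photons absorbed: 0.275 × 1.830×10⁻⁴ = 5.033×10⁻⁵ mol.
Product formed: 0.00292 × 5.033×10⁻⁵ = 1.470×10⁻⁷ mol.
Rate: 1.470×10⁻⁷ / 484 s = 3.04×10⁻¹⁰ mol s⁻¹.

3.04×10⁻¹⁰ mol s⁻¹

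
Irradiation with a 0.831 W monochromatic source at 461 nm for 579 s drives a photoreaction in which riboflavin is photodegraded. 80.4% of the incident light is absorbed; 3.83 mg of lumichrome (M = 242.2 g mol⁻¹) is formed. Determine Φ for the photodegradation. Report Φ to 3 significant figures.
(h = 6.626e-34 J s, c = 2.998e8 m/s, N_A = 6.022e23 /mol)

Product: 3.83 mg / 242.2 g mol⁻¹ = 1.581e-5 mol.
Photon energy at 461 nm: hc/λ = (6.626e-34)(2.998e8)/(461e-9) = 4.309e-19 J.
Energy delivered: (0.831 W)(579 s) = 481.1 J.
Photons incident: 481.1 / 4.309e-19 = 1.117e21, i.e. 1.117e21/6.022e23 = 0.001855 mol.
Photons absorbed: 0.804 × 0.001855 = 0.001491 mol.
Φ = 1.581e-5 mol / 0.001491 mol photons = 0.0106.

Φ = 0.0106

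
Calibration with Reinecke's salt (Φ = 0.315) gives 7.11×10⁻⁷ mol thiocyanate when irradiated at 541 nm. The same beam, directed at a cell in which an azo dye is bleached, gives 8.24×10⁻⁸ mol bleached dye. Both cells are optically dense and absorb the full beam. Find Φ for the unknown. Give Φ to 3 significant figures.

Φ = 0.0365

Photons absorbed by the actinometer: 7.11×10⁻⁷ / 0.315 = 2.257×10⁻⁶ mol.
Φ(unknown) = 8.24×10⁻⁸ / 2.257×10⁻⁶ = 0.0365.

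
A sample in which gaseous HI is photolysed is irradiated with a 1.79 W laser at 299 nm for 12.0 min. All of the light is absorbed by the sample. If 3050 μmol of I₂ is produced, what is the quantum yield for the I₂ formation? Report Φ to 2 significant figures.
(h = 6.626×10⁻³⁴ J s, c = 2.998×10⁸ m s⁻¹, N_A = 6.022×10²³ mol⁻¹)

Φ = 0.95

Product: 3050 μmol = 0.00305 mol.
Photon energy at 299 nm: hc/λ = (6.626×10⁻³⁴)(2.998×10⁸)/(299×10⁻⁹) = 6.644×10⁻¹⁹ J.
Energy delivered: (1.79 W)(720 s) = 1289 J.
Photons incident: 1289 / 6.644×10⁻¹⁹ = 1.940×10²¹, i.e. 1.940×10²¹/6.022×10²³ = 0.003222 mol.
Φ = 0.00305 mol / 0.003222 mol photons = 0.95.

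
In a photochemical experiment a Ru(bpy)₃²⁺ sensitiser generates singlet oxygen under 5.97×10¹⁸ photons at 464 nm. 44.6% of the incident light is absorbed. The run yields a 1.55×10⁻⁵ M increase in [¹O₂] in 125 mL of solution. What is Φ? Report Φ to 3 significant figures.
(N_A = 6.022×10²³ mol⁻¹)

Product: (1.55×10⁻⁵ M)(0.125 L) = 1.938×10⁻⁶ mol.
Moles of photons: 5.97×10¹⁸ / 6.022×10²³ = 9.914×10⁻⁶ mol.
Photons absorbed: 0.446 × 9.914×10⁻⁶ = 4.422×10⁻⁶ mol.
Φ = 1.938×10⁻⁶ mol / 4.422×10⁻⁶ mol photons = 0.438.

Φ = 0.438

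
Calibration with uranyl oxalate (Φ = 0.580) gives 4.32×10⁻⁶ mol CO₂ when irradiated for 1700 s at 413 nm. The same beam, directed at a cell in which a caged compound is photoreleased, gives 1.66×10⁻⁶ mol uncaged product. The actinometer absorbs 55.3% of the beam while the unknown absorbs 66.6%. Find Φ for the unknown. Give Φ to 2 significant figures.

Photons absorbed by the actinometer: 4.32×10⁻⁶ / 0.580 = 7.448×10⁻⁶ mol.
Incident flux: 7.448×10⁻⁶ / 0.553 = 1.347×10⁻⁵ einstein.
Absorbed by unknown: 0.666 × 1.347×10⁻⁵ = 8.971×10⁻⁶ mol.
Φ(unknown) = 1.66×10⁻⁶ / 8.971×10⁻⁶ = 0.19.

Φ = 0.19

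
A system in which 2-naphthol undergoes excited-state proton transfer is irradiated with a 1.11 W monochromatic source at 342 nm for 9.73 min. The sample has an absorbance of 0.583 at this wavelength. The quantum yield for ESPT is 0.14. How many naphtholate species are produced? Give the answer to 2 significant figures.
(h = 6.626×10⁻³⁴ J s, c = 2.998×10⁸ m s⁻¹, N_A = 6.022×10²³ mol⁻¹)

Photon energy at 342 nm: hc/λ = (6.626×10⁻³⁴)(2.998×10⁸)/(342×10⁻⁹) = 5.808×10⁻¹⁹ J.
Energy delivered: (1.11 W)(583.8 s) = 648.0 J.
Photons incident: 648.0 / 5.808×10⁻¹⁹ = 1.116×10²¹, i.e. 1.116×10²¹/6.022×10²³ = 0.001853 mol.
Fraction absorbed: 1 − 10^(−0.583) = 0.7388.
Photons absorbed: 0.7388 × 0.001853 = 0.001369 mol.
Product: Φ × n_abs = 0.14 × 0.001369 = 1.917×10⁻⁴ mol.
As a count: 1.917×10⁻⁴ × 6.022×10²³ = 1.2×10²⁰.

1.2×10²⁰ species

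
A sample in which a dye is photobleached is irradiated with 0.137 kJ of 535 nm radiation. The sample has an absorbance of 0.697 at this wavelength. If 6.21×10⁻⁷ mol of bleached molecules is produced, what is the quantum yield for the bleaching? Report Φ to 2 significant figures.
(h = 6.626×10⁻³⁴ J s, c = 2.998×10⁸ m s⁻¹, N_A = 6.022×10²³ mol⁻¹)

Photon energy at 535 nm: hc/λ = (6.626×10⁻³⁴)(2.998×10⁸)/(535×10⁻⁹) = 3.713×10⁻¹⁹ J.
Incident energy: 0.137 kJ = 137 J.
Photons incident: 137 / 3.713×10⁻¹⁹ = 3.690×10²⁰, i.e. 3.690×10²⁰/6.022×10²³ = 6.128×10⁻⁴ mol.
Fraction absorbed: 1 − 10^(−0.697) = 0.7991.
Photons absorbed: 0.7991 × 6.128×10⁻⁴ = 4.897×10⁻⁴ mol.
Φ = 6.21×10⁻⁷ mol / 4.897×10⁻⁴ mol photons = 0.0013.

Φ = 0.0013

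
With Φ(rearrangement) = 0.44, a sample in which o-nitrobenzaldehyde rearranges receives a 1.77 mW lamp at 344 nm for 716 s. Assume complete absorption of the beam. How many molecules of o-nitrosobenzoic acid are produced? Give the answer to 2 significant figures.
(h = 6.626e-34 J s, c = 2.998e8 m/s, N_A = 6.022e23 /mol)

9.7e17 molecules

Photon energy at 344 nm: hc/λ = (6.626e-34)(2.998e8)/(344e-9) = 5.775e-19 J.
Energy delivered: (1.77 mW)(716 s) = 1.267 J.
Photons incident: 1.267 / 5.775e-19 = 2.194e18, i.e. 2.194e18/6.022e23 = 3.643e-6 mol.
Product: Φ × n_abs = 0.44 × 3.643e-6 = 1.603e-6 mol.
As a count: 1.603e-6 × 6.022e23 = 9.7e17.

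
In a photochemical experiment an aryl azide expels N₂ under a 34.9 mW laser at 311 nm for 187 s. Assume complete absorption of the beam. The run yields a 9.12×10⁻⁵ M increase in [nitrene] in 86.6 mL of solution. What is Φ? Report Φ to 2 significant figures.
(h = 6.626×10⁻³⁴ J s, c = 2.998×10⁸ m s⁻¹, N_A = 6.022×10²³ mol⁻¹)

Φ = 0.47

Product: (9.12×10⁻⁵ M)(0.0866 L) = 7.898×10⁻⁶ mol.
Photon energy at 311 nm: hc/λ = (6.626×10⁻³⁴)(2.998×10⁸)/(311×10⁻⁹) = 6.387×10⁻¹⁹ J.
Energy delivered: (34.9 mW)(187 s) = 6.526 J.
Photons incident: 6.526 / 6.387×10⁻¹⁹ = 1.022×10¹⁹, i.e. 1.022×10¹⁹/6.022×10²³ = 1.697×10⁻⁵ mol.
Φ = 7.898×10⁻⁶ mol / 1.697×10⁻⁵ mol photons = 0.47.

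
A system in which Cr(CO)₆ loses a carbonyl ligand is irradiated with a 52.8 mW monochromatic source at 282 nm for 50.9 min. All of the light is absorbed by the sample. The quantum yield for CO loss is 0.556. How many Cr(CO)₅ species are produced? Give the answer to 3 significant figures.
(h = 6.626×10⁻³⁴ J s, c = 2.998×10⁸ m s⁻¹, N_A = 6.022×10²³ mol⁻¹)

1.27×10²⁰ species

Photon energy at 282 nm: hc/λ = (6.626×10⁻³⁴)(2.998×10⁸)/(282×10⁻⁹) = 7.044×10⁻¹⁹ J.
Energy delivered: (52.8 mW)(3054 s) = 161.3 J.
Photons incident: 161.3 / 7.044×10⁻¹⁹ = 2.290×10²⁰, i.e. 2.290×10²⁰/6.022×10²³ = 3.803×10⁻⁴ mol.
Product: Φ × n_abs = 0.556 × 3.803×10⁻⁴ = 2.114×10⁻⁴ mol.
As a count: 2.114×10⁻⁴ × 6.022×10²³ = 1.27×10²⁰.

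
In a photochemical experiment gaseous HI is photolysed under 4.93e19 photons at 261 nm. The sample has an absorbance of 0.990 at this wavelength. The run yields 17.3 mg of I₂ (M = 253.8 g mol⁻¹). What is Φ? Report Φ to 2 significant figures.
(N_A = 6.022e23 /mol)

Φ = 0.93

Product: 17.3 mg / 253.8 g mol⁻¹ = 6.816e-5 mol.
Moles of photons: 4.93e19 / 6.022e23 = 8.187e-5 mol.
Fraction absorbed: 1 − 10^(−0.990) = 0.8977.
Photons absorbed: 0.8977 × 8.187e-5 = 7.349e-5 mol.
Φ = 6.816e-5 mol / 7.349e-5 mol photons = 0.93.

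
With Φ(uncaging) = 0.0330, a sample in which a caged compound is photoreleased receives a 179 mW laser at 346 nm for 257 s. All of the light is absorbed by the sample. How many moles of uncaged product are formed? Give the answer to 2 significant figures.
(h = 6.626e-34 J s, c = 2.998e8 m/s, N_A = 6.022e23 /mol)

4.4e-6 mol

Photon energy at 346 nm: hc/λ = (6.626e-34)(2.998e8)/(346e-9) = 5.741e-19 J.
Energy delivered: (179 mW)(257 s) = 46.00 J.
Photons incident: 46.00 / 5.741e-19 = 8.013e19, i.e. 8.013e19/6.022e23 = 1.331e-4 mol.
Product: Φ × n_abs = 0.0330 × 1.331e-4 = 4.392e-6 mol.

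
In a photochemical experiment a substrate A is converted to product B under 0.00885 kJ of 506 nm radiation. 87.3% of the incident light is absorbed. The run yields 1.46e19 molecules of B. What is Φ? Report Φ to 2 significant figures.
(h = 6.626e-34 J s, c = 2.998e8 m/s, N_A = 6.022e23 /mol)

Φ = 0.74

Product: 1.46e19 / 6.022e23 = 2.424e-5 mol.
Photon energy at 506 nm: hc/λ = (6.626e-34)(2.998e8)/(506e-9) = 3.926e-19 J.
Incident energy: 0.00885 kJ = 8.85 J.
Photons incident: 8.85 / 3.926e-19 = 2.254e19, i.e. 2.254e19/6.022e23 = 3.743e-5 mol.
Photons absorbed: 0.873 × 3.743e-5 = 3.268e-5 mol.
Φ = 2.424e-5 mol / 3.268e-5 mol photons = 0.74.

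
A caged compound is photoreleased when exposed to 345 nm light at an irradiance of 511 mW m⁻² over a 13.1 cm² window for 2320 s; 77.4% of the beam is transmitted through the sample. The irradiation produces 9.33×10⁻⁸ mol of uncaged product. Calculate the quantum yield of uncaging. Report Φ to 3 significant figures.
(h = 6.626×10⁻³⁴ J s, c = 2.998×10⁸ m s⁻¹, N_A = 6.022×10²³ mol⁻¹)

Φ = 0.0922

Photon energy at 345 nm: hc/λ = (6.626×10⁻³⁴)(2.998×10⁸)/(345×10⁻⁹) = 5.758×10⁻¹⁹ J.
Energy delivered: (511 mW m⁻²)(13.1×10⁻⁴ m²)(2320 s) = 1.553 J.
Photons incident: 1.553 / 5.758×10⁻¹⁹ = 2.697×10¹⁸, i.e. 2.697×10¹⁸/6.022×10²³ = 4.479×10⁻⁶ mol.
Fraction absorbed: 1 − 77.4/100 = 0.2260.
Photons absorbed: 0.2260 × 4.479×10⁻⁶ = 1.012×10⁻⁶ mol.
Φ = 9.33×10⁻⁸ mol / 1.012×10⁻⁶ mol photons = 0.0922.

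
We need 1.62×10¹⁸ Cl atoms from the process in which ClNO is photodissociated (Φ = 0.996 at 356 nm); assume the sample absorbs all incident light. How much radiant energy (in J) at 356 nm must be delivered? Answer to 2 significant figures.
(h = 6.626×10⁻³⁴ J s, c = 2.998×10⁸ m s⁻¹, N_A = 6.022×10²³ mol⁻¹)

Product: 1.62×10¹⁸ / 6.022×10²³ = 2.690×10⁻⁶ mol.
Photons that must be absorbed: 2.690×10⁻⁶ / 0.996 = 2.701×10⁻⁶ mol.
Photon energy: hc/λ = 5.580×10⁻¹⁹ J; per mole, 3.360×10⁵ J mol⁻¹.
Energy required: 2.701×10⁻⁶ × 3.360×10⁵ = 0.91 J.

0.91 J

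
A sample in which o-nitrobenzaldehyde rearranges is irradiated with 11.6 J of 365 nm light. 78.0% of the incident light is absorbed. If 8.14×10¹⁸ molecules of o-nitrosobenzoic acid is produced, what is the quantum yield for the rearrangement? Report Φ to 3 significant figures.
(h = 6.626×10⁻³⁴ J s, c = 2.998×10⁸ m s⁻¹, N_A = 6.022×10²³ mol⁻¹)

Product: 8.14×10¹⁸ / 6.022×10²³ = 1.352×10⁻⁵ mol.
Photon energy at 365 nm: hc/λ = (6.626×10⁻³⁴)(2.998×10⁸)/(365×10⁻⁹) = 5.442×10⁻¹⁹ J.
Photons incident: 11.6 / 5.442×10⁻¹⁹ = 2.132×10¹⁹, i.e. 2.132×10¹⁹/6.022×10²³ = 3.540×10⁻⁵ mol.
Photons absorbed: 0.780 × 3.540×10⁻⁵ = 2.761×10⁻⁵ mol.
Φ = 1.352×10⁻⁵ mol / 2.761×10⁻⁵ mol photons = 0.490.

Φ = 0.490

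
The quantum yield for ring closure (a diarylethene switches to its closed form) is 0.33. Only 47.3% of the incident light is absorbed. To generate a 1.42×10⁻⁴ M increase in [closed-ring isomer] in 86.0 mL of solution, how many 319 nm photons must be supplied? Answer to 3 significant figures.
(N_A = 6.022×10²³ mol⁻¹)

4.71×10¹⁹ photons

Product: (1.42×10⁻⁴ M)(0.086 L) = 1.221×10⁻⁵ mol.
Photons that must be absorbed: 1.221×10⁻⁵ / 0.33 = 3.700×10⁻⁵ mol.
Incident photons needed: 3.700×10⁻⁵ / 0.473 = 7.822×10⁻⁵ mol.
Photon count: 7.822×10⁻⁵ × 6.022×10²³ = 4.71×10¹⁹.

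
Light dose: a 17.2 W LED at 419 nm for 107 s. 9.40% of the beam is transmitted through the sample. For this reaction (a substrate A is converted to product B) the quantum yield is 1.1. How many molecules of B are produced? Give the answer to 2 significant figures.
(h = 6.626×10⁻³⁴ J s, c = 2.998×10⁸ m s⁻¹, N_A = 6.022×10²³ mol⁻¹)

3.9×10²¹ molecules

Photon energy at 419 nm: hc/λ = (6.626×10⁻³⁴)(2.998×10⁸)/(419×10⁻⁹) = 4.741×10⁻¹⁹ J.
Energy delivered: (17.2 W)(107 s) = 1840 J.
Photons incident: 1840 / 4.741×10⁻¹⁹ = 3.881×10²¹, i.e. 3.881×10²¹/6.022×10²³ = 0.006445 mol.
Fraction absorbed: 1 − 9.40/100 = 0.9060.
Photons absorbed: 0.9060 × 0.006445 = 0.005839 mol.
Product: Φ × n_abs = 1.1 × 0.005839 = 0.006423 mol.
As a count: 0.006423 × 6.022×10²³ = 3.9×10²¹.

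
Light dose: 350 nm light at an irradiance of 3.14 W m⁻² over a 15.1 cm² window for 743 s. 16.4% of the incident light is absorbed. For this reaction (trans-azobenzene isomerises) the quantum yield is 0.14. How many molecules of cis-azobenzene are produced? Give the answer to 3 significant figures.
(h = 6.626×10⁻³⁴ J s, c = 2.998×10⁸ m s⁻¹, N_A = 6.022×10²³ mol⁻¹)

Photon energy at 350 nm: hc/λ = (6.626×10⁻³⁴)(2.998×10⁸)/(350×10⁻⁹) = 5.676×10⁻¹⁹ J.
Energy delivered: (3.14 W m⁻²)(15.1×10⁻⁴ m²)(743 s) = 3.523 J.
Photons incident: 3.523 / 5.676×10⁻¹⁹ = 6.207×10¹⁸, i.e. 6.207×10¹⁸/6.022×10²³ = 1.031×10⁻⁵ mol.
Photons absorbed: 0.164 × 1.031×10⁻⁵ = 1.691×10⁻⁶ mol.
Product: Φ × n_abs = 0.14 × 1.691×10⁻⁶ = 2.367×10⁻⁷ mol.
As a count: 2.367×10⁻⁷ × 6.022×10²³ = 1.43×10¹⁷.

1.43×10¹⁷ molecules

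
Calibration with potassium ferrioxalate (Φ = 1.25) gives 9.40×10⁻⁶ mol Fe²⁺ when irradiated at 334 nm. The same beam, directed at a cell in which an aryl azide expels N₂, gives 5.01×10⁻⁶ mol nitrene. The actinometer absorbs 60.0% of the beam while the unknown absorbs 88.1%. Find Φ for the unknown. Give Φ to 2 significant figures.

Photons absorbed by the actinometer: 9.40×10⁻⁶ / 1.25 = 7.520×10⁻⁶ mol.
Incident flux: 7.520×10⁻⁶ / 0.600 = 1.253×10⁻⁵ einstein.
Absorbed by unknown: 0.881 × 1.253×10⁻⁵ = 1.104×10⁻⁵ mol.
Φ(unknown) = 5.01×10⁻⁶ / 1.104×10⁻⁵ = 0.45.

Φ = 0.45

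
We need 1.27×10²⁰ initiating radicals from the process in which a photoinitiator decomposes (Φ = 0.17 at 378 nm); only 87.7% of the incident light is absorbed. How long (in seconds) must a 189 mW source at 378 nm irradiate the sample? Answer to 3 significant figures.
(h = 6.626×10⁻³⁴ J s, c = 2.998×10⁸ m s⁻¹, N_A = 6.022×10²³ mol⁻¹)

t ≈ 2370 s

Product: 1.27×10²⁰ / 6.022×10²³ = 2.109×10⁻⁴ mol.
Photons that must be absorbed: 2.109×10⁻⁴ / 0.17 = 0.001241 mol.
Incident photons needed: 0.001241 / 0.877 = 0.001415 mol.
Photon energy: hc/λ = 5.255×10⁻¹⁹ J; per mole, 3.165×10⁵ J mol⁻¹.
Energy required: 0.001415 × 3.165×10⁵ = 447.8 J.
Time: 447.8 J / 0.189 W = 2370 s.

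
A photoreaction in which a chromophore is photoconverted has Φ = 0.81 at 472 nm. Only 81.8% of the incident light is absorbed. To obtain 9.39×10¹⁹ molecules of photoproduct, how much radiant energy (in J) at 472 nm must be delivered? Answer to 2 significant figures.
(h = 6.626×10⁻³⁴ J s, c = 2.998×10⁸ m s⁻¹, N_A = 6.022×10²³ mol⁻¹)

60 J

Product: 9.39×10¹⁹ / 6.022×10²³ = 1.559×10⁻⁴ mol.
Photons that must be absorbed: 1.559×10⁻⁴ / 0.81 = 1.925×10⁻⁴ mol.
Incident photons needed: 1.925×10⁻⁴ / 0.818 = 2.353×10⁻⁴ mol.
Photon energy: hc/λ = 4.209×10⁻¹⁹ J; per mole, 2.535×10⁵ J mol⁻¹.
Energy required: 2.353×10⁻⁴ × 2.535×10⁵ = 60 J.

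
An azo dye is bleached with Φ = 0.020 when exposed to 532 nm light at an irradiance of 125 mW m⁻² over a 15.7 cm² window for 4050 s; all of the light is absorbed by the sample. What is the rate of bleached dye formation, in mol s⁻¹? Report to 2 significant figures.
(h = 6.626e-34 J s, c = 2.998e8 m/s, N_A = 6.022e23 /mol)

1.7e-11 mol s⁻¹

Photon energy at 532 nm: hc/λ = (6.626e-34)(2.998e8)/(532e-9) = 3.734e-19 J.
Energy delivered: (125 mW m⁻²)(15.7e-4 m²)(4050 s) = 0.7948 J.
Photons incident: 0.7948 / 3.734e-19 = 2.129e18, i.e. 2.129e18/6.022e23 = 3.535e-6 mol.
Product formed: 0.020 × 3.535e-6 = 7.070e-8 mol.
Rate: 7.070e-8 / 4050 s = 1.7e-11 mol s⁻¹.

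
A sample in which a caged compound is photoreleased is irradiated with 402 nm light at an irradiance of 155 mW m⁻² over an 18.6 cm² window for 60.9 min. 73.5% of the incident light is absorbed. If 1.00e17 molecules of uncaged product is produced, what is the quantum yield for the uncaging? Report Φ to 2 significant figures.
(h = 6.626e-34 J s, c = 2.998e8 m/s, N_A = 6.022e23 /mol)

Product: 1.00e17 / 6.022e23 = 1.661e-7 mol.
Photon energy at 402 nm: hc/λ = (6.626e-34)(2.998e8)/(402e-9) = 4.941e-19 J.
Energy delivered: (155 mW m⁻²)(18.6e-4 m²)(3654 s) = 1.053 J.
Photons incident: 1.053 / 4.941e-19 = 2.131e18, i.e. 2.131e18/6.022e23 = 3.539e-6 mol.
Photons absorbed: 0.735 × 3.539e-6 = 2.601e-6 mol.
Φ = 1.661e-7 mol / 2.601e-6 mol photons = 0.064.

Φ = 0.064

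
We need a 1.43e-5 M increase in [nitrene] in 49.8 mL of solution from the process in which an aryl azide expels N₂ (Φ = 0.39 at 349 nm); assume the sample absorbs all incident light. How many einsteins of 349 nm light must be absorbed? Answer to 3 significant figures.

1.83e-6 einstein

Product: (1.43e-5 M)(0.0498 L) = 7.121e-7 mol.
Photons that must be absorbed: 7.121e-7 / 0.39 = 1.826e-6 mol.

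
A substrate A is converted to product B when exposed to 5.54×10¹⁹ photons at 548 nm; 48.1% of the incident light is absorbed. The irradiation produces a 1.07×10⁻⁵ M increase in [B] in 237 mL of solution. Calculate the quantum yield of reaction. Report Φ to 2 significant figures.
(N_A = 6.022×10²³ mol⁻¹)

Φ = 0.057

Product: (1.07×10⁻⁵ M)(0.237 L) = 2.536×10⁻⁶ mol.
Moles of photons: 5.54×10¹⁹ / 6.022×10²³ = 9.200×10⁻⁵ mol.
Photons absorbed: 0.481 × 9.200×10⁻⁵ = 4.425×10⁻⁵ mol.
Φ = 2.536×10⁻⁶ mol / 4.425×10⁻⁵ mol photons = 0.057.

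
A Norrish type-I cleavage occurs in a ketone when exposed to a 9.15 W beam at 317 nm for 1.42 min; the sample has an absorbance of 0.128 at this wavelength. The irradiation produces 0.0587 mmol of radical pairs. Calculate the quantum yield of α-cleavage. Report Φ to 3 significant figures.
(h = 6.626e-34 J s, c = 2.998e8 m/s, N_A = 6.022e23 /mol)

Φ = 0.111

Product: 0.0587 mmol = 5.87e-5 mol.
Photon energy at 317 nm: hc/λ = (6.626e-34)(2.998e8)/(317e-9) = 6.266e-19 J.
Energy delivered: (9.15 W)(85.2 s) = 779.6 J.
Photons incident: 779.6 / 6.266e-19 = 1.244e21, i.e. 1.244e21/6.022e23 = 0.002066 mol.
Fraction absorbed: 1 − 10^(−0.128) = 0.2553.
Photons absorbed: 0.2553 × 0.002066 = 5.274e-4 mol.
Φ = 5.87e-5 mol / 5.274e-4 mol photons = 0.111.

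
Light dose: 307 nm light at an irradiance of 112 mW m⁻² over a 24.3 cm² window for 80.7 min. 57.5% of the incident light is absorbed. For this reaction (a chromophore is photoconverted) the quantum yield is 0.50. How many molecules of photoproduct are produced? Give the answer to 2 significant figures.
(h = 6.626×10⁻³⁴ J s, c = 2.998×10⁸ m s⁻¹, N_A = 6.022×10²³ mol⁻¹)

Photon energy at 307 nm: hc/λ = (6.626×10⁻³⁴)(2.998×10⁸)/(307×10⁻⁹) = 6.471×10⁻¹⁹ J.
Energy delivered: (112 mW m⁻²)(24.3×10⁻⁴ m²)(4842 s) = 1.318 J.
Photons incident: 1.318 / 6.471×10⁻¹⁹ = 2.037×10¹⁸, i.e. 2.037×10¹⁸/6.022×10²³ = 3.383×10⁻⁶ mol.
Photons absorbed: 0.575 × 3.383×10⁻⁶ = 1.945×10⁻⁶ mol.
Product: Φ × n_abs = 0.50 × 1.945×10⁻⁶ = 9.725×10⁻⁷ mol.
As a count: 9.725×10⁻⁷ × 6.022×10²³ = 5.9×10¹⁷.

5.9×10¹⁷ molecules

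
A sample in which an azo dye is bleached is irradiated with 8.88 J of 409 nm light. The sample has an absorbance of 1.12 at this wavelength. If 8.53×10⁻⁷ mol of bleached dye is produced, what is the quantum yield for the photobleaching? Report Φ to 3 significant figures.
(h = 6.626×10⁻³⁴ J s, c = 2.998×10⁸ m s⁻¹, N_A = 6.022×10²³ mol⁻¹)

Φ = 0.0304

Photon energy at 409 nm: hc/λ = (6.626×10⁻³⁴)(2.998×10⁸)/(409×10⁻⁹) = 4.857×10⁻¹⁹ J.
Photons incident: 8.88 / 4.857×10⁻¹⁹ = 1.828×10¹⁹, i.e. 1.828×10¹⁹/6.022×10²³ = 3.036×10⁻⁵ mol.
Fraction absorbed: 1 − 10^(−1.12) = 0.9241.
Photons absorbed: 0.9241 × 3.036×10⁻⁵ = 2.806×10⁻⁵ mol.
Φ = 8.53×10⁻⁷ mol / 2.806×10⁻⁵ mol photons = 0.0304.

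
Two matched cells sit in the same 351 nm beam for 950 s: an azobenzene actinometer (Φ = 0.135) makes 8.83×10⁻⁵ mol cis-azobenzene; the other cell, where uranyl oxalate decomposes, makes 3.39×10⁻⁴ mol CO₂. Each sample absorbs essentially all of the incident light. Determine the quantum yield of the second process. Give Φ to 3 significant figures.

Φ = 0.518

Photons absorbed by the actinometer: 8.83×10⁻⁵ / 0.135 = 6.541×10⁻⁴ mol.
Φ(unknown) = 3.39×10⁻⁴ / 6.541×10⁻⁴ = 0.518.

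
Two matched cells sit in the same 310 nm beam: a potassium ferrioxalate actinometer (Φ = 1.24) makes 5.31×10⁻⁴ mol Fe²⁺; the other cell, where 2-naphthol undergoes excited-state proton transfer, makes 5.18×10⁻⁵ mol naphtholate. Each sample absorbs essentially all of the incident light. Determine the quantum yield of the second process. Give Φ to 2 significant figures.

Photons absorbed by the actinometer: 5.31×10⁻⁴ / 1.24 = 4.282×10⁻⁴ mol.
Φ(unknown) = 5.18×10⁻⁵ / 4.282×10⁻⁴ = 0.12.

Φ = 0.12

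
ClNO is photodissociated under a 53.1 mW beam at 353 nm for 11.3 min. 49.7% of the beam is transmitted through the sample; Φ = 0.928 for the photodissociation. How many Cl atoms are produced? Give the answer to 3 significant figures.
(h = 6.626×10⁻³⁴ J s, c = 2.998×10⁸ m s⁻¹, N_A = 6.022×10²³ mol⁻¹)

2.99×10¹⁹ atoms

Photon energy at 353 nm: hc/λ = (6.626×10⁻³⁴)(2.998×10⁸)/(353×10⁻⁹) = 5.627×10⁻¹⁹ J.
Energy delivered: (53.1 mW)(678 s) = 36.00 J.
Photons incident: 36.00 / 5.627×10⁻¹⁹ = 6.398×10¹⁹, i.e. 6.398×10¹⁹/6.022×10²³ = 1.062×10⁻⁴ mol.
Fraction absorbed: 1 − 49.7/100 = 0.5030.
Photons absorbed: 0.5030 × 1.062×10⁻⁴ = 5.342×10⁻⁵ mol.
Product: Φ × n_abs = 0.928 × 5.342×10⁻⁵ = 4.957×10⁻⁵ mol.
As a count: 4.957×10⁻⁵ × 6.022×10²³ = 2.99×10¹⁹.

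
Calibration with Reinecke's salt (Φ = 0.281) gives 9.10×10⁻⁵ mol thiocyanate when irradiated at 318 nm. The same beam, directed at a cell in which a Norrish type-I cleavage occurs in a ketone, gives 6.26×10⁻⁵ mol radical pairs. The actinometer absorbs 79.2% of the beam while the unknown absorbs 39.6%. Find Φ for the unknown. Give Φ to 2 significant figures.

Photons absorbed by the actinometer: 9.10×10⁻⁵ / 0.281 = 3.238×10⁻⁴ mol.
Incident flux: 3.238×10⁻⁴ / 0.792 = 4.088×10⁻⁴ einstein.
Absorbed by unknown: 0.396 × 4.088×10⁻⁴ = 1.619×10⁻⁴ mol.
Φ(unknown) = 6.26×10⁻⁵ / 1.619×10⁻⁴ = 0.39.

Φ = 0.39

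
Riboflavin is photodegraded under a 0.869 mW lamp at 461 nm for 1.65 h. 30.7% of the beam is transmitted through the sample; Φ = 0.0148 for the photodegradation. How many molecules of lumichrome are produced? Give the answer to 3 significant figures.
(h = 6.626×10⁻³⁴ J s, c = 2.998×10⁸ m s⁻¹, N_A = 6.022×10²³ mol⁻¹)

1.23×10¹⁷ molecules

Photon energy at 461 nm: hc/λ = (6.626×10⁻³⁴)(2.998×10⁸)/(461×10⁻⁹) = 4.309×10⁻¹⁹ J.
Energy delivered: (0.869 mW)(5940 s) = 5.162 J.
Photons incident: 5.162 / 4.309×10⁻¹⁹ = 1.198×10¹⁹, i.e. 1.198×10¹⁹/6.022×10²³ = 1.989×10⁻⁵ mol.
Fraction absorbed: 1 − 30.7/100 = 0.6930.
Photons absorbed: 0.6930 × 1.989×10⁻⁵ = 1.378×10⁻⁵ mol.
Product: Φ × n_abs = 0.0148 × 1.378×10⁻⁵ = 2.039×10⁻⁷ mol.
As a count: 2.039×10⁻⁷ × 6.022×10²³ = 1.23×10¹⁷.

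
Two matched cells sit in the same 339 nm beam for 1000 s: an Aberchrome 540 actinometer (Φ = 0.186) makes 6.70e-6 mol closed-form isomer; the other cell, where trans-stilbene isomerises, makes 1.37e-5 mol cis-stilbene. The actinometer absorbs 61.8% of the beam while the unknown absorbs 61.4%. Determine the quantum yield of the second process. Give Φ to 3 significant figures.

Φ = 0.383

Photons absorbed by the actinometer: 6.70e-6 / 0.186 = 3.602e-5 mol.
Incident flux: 3.602e-5 / 0.618 = 5.828e-5 einstein.
Absorbed by unknown: 0.614 × 5.828e-5 = 3.578e-5 mol.
Φ(unknown) = 1.37e-5 / 3.578e-5 = 0.383.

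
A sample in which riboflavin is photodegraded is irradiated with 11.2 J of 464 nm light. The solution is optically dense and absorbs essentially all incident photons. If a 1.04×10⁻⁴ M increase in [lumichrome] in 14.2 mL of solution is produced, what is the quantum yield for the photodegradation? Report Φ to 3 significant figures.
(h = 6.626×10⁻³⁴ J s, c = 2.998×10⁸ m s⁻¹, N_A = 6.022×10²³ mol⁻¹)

Φ = 0.0340

Product: (1.04×10⁻⁴ M)(0.0142 L) = 1.477×10⁻⁶ mol.
Photon energy at 464 nm: hc/λ = (6.626×10⁻³⁴)(2.998×10⁸)/(464×10⁻⁹) = 4.281×10⁻¹⁹ J.
Photons incident: 11.2 / 4.281×10⁻¹⁹ = 2.616×10¹⁹, i.e. 2.616×10¹⁹/6.022×10²³ = 4.344×10⁻⁵ mol.
Φ = 1.477×10⁻⁶ mol / 4.344×10⁻⁵ mol photons = 0.0340.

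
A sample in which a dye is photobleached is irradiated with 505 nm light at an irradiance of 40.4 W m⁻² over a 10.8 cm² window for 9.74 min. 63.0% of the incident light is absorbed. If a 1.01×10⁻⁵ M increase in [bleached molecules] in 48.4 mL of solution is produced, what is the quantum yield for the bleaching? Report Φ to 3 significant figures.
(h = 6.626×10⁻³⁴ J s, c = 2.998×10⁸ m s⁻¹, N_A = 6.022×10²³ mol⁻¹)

Φ = 0.00721

Product: (1.01×10⁻⁵ M)(0.0484 L) = 4.888×10⁻⁷ mol.
Photon energy at 505 nm: hc/λ = (6.626×10⁻³⁴)(2.998×10⁸)/(505×10⁻⁹) = 3.934×10⁻¹⁹ J.
Energy delivered: (40.4 W m⁻²)(10.8×10⁻⁴ m²)(584.4 s) = 25.50 J.
Photons incident: 25.50 / 3.934×10⁻¹⁹ = 6.482×10¹⁹, i.e. 6.482×10¹⁹/6.022×10²³ = 1.076×10⁻⁴ mol.
Photons absorbed: 0.630 × 1.076×10⁻⁴ = 6.779×10⁻⁵ mol.
Φ = 4.888×10⁻⁷ mol / 6.779×10⁻⁵ mol photons = 0.00721.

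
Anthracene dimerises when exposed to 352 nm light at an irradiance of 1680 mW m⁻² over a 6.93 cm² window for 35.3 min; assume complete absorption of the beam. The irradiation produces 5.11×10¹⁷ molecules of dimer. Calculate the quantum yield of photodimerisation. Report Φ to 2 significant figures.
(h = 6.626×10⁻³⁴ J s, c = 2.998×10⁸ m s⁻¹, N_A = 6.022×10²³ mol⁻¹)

Product: 5.11×10¹⁷ / 6.022×10²³ = 8.486×10⁻⁷ mol.
Photon energy at 352 nm: hc/λ = (6.626×10⁻³⁴)(2.998×10⁸)/(352×10⁻⁹) = 5.643×10⁻¹⁹ J.
Energy delivered: (1680 mW m⁻²)(6.93×10⁻⁴ m²)(2118 s) = 2.466 J.
Photons incident: 2.466 / 5.643×10⁻¹⁹ = 4.370×10¹⁸, i.e. 4.370×10¹⁸/6.022×10²³ = 7.257×10⁻⁶ mol.
Φ = 8.486×10⁻⁷ mol / 7.257×10⁻⁶ mol photons = 0.12.

Φ = 0.12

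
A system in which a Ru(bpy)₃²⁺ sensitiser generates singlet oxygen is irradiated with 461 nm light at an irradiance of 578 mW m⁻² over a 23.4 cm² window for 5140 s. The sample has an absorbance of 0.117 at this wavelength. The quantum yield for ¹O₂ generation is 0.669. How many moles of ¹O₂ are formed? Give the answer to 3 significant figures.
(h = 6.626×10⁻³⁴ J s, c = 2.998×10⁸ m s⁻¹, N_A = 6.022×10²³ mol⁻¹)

Photon energy at 461 nm: hc/λ = (6.626×10⁻³⁴)(2.998×10⁸)/(461×10⁻⁹) = 4.309×10⁻¹⁹ J.
Energy delivered: (578 mW m⁻²)(23.4×10⁻⁴ m²)(5140 s) = 6.952 J.
Photons incident: 6.952 / 4.309×10⁻¹⁹ = 1.613×10¹⁹, i.e. 1.613×10¹⁹/6.022×10²³ = 2.679×10⁻⁵ mol.
Fraction absorbed: 1 − 10^(−0.117) = 0.2362.
Photons absorbed: 0.2362 × 2.679×10⁻⁵ = 6.328×10⁻⁶ mol.
Product: Φ × n_abs = 0.669 × 6.328×10⁻⁶ = 4.233×10⁻⁶ mol.

4.23×10⁻⁶ mol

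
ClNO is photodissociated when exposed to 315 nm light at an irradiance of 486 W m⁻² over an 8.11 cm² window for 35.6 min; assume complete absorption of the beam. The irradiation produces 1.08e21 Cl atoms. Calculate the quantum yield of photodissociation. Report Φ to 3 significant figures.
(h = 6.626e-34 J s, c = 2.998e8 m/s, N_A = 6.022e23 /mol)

Φ = 0.809

Product: 1.08e21 / 6.022e23 = 0.001793 mol.
Photon energy at 315 nm: hc/λ = (6.626e-34)(2.998e8)/(315e-9) = 6.306e-19 J.
Energy delivered: (486 W m⁻²)(8.11e-4 m²)(2136 s) = 841.9 J.
Photons incident: 841.9 / 6.306e-19 = 1.335e21, i.e. 1.335e21/6.022e23 = 0.002217 mol.
Φ = 0.001793 mol / 0.002217 mol photons = 0.809.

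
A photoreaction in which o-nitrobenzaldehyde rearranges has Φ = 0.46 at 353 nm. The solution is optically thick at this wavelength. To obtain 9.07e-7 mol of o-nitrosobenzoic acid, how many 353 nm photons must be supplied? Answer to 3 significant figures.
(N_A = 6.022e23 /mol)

1.19e18 photons

Photons that must be absorbed: 9.07e-7 / 0.46 = 1.972e-6 mol.
Photon count: 1.972e-6 × 6.022e23 = 1.19e18.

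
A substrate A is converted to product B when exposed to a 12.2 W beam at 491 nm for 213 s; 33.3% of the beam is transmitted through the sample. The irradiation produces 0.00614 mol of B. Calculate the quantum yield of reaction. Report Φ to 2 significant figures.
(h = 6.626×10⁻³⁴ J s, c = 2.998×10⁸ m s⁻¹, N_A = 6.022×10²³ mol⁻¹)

Photon energy at 491 nm: hc/λ = (6.626×10⁻³⁴)(2.998×10⁸)/(491×10⁻⁹) = 4.046×10⁻¹⁹ J.
Energy delivered: (12.2 W)(213 s) = 2599 J.
Photons incident: 2599 / 4.046×10⁻¹⁹ = 6.424×10²¹, i.e. 6.424×10²¹/6.022×10²³ = 0.01067 mol.
Fraction absorbed: 1 − 33.3/100 = 0.6670.
Photons absorbed: 0.6670 × 0.01067 = 0.007117 mol.
Φ = 0.00614 mol / 0.007117 mol photons = 0.86.

Φ = 0.86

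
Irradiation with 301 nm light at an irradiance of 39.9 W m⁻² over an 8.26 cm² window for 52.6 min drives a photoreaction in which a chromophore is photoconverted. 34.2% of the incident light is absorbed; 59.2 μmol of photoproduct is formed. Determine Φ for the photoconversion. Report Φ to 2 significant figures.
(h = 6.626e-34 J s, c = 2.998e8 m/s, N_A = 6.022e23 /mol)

Φ = 0.66

Product: 59.2 μmol = 5.92e-5 mol.
Photon energy at 301 nm: hc/λ = (6.626e-34)(2.998e8)/(301e-9) = 6.600e-19 J.
Energy delivered: (39.9 W m⁻²)(8.26e-4 m²)(3156 s) = 104.0 J.
Photons incident: 104.0 / 6.600e-19 = 1.576e20, i.e. 1.576e20/6.022e23 = 2.617e-4 mol.
Photons absorbed: 0.342 × 2.617e-4 = 8.950e-5 mol.
Φ = 5.92e-5 mol / 8.950e-5 mol photons = 0.66.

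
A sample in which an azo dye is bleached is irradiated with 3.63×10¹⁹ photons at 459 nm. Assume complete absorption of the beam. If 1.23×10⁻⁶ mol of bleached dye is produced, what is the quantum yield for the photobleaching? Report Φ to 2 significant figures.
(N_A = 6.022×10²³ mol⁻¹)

Φ = 0.020

Moles of photons: 3.63×10¹⁹ / 6.022×10²³ = 6.028×10⁻⁵ mol.
Φ = 1.23×10⁻⁶ mol / 6.028×10⁻⁵ mol photons = 0.020.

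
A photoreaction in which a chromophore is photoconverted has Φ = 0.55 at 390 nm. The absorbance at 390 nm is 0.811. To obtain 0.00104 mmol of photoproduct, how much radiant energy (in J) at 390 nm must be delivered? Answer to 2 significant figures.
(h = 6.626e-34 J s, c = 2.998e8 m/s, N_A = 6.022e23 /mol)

0.69 J

Product: 0.00104 mmol = 1.04e-6 mol.
Photons that must be absorbed: 1.04e-6 / 0.55 = 1.891e-6 mol.
Fraction absorbed: 1 − 10^(−0.811) = 0.8455.
Incident photons needed: 1.891e-6 / 0.8455 = 2.237e-6 mol.
Photon energy: hc/λ = 5.094e-19 J; per mole, 3.068e5 J mol⁻¹.
Energy required: 2.237e-6 × 3.068e5 = 0.69 J.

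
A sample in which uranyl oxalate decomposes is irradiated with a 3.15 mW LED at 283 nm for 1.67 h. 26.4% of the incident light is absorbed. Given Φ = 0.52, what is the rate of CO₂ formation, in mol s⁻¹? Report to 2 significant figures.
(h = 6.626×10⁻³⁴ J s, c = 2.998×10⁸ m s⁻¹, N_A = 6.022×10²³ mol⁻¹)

1.0×10⁻⁹ mol s⁻¹

Photon energy at 283 nm: hc/λ = (6.626×10⁻³⁴)(2.998×10⁸)/(283×10⁻⁹) = 7.019×10⁻¹⁹ J.
Energy delivered: (3.15 mW)(6012 s) = 18.94 J.
Photons incident: 18.94 / 7.019×10⁻¹⁹ = 2.698×10¹⁹, i.e. 2.698×10¹⁹/6.022×10²³ = 4.480×10⁻⁵ mol.
Photons absorbed: 0.264 × 4.480×10⁻⁵ = 1.183×10⁻⁵ mol.
Product formed: 0.52 × 1.183×10⁻⁵ = 6.152×10⁻⁶ mol.
Rate: 6.152×10⁻⁶ / 6012 s = 1.0×10⁻⁹ mol s⁻¹.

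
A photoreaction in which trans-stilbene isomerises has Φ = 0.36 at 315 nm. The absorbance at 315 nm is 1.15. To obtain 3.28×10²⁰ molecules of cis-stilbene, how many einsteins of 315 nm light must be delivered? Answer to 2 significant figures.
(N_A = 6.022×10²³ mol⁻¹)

0.0016 einstein

Product: 3.28×10²⁰ / 6.022×10²³ = 5.447×10⁻⁴ mol.
Photons that must be absorbed: 5.447×10⁻⁴ / 0.36 = 0.001513 mol.
Fraction absorbed: 1 − 10^(−1.15) = 0.9292.
Incident photons needed: 0.001513 / 0.9292 = 0.001628 mol.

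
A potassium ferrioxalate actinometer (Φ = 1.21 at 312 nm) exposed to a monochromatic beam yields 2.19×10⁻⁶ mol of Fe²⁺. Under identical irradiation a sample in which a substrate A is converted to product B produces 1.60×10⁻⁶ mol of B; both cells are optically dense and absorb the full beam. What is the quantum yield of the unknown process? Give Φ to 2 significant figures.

Photons absorbed by the actinometer: 2.19×10⁻⁶ / 1.21 = 1.810×10⁻⁶ mol.
Φ(unknown) = 1.60×10⁻⁶ / 1.810×10⁻⁶ = 0.88.

Φ = 0.88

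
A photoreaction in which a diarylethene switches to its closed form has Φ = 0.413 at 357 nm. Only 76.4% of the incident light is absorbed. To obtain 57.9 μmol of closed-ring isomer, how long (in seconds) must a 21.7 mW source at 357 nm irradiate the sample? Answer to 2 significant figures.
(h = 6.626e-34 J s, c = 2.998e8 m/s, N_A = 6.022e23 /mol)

t ≈ 2800 s

Product: 57.9 μmol = 5.79e-5 mol.
Photons that must be absorbed: 5.79e-5 / 0.413 = 1.402e-4 mol.
Incident photons needed: 1.402e-4 / 0.764 = 1.835e-4 mol.
Photon energy: hc/λ = 5.564e-19 J; per mole, 3.351e5 J mol⁻¹.
Energy required: 1.835e-4 × 3.351e5 = 61.49 J.
Time: 61.49 J / 0.0217 W = 2800 s.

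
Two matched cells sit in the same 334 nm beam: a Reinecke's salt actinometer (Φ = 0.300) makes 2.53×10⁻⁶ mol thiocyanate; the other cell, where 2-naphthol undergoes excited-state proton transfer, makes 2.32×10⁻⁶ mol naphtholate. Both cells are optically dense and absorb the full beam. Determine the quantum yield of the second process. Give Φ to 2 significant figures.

Photons absorbed by the actinometer: 2.53×10⁻⁶ / 0.300 = 8.433×10⁻⁶ mol.
Φ(unknown) = 2.32×10⁻⁶ / 8.433×10⁻⁶ = 0.28.

Φ = 0.28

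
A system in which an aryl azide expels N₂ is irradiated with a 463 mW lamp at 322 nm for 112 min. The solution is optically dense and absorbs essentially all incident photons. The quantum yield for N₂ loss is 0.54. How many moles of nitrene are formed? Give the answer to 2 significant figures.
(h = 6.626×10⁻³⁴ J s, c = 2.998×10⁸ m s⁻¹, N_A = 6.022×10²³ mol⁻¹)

Photon energy at 322 nm: hc/λ = (6.626×10⁻³⁴)(2.998×10⁸)/(322×10⁻⁹) = 6.169×10⁻¹⁹ J.
Energy delivered: (463 mW)(6720 s) = 3111 J.
Photons incident: 3111 / 6.169×10⁻¹⁹ = 5.043×10²¹, i.e. 5.043×10²¹/6.022×10²³ = 0.008374 mol.
Product: Φ × n_abs = 0.54 × 0.008374 = 0.004522 mol.

0.0045 mol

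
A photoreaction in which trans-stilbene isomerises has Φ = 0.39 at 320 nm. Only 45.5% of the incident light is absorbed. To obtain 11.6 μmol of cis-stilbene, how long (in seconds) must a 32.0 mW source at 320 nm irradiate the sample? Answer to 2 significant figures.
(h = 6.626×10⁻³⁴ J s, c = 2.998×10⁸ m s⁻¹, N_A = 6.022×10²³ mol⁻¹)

Product: 11.6 μmol = 1.16×10⁻⁵ mol.
Photons that must be absorbed: 1.16×10⁻⁵ / 0.39 = 2.974×10⁻⁵ mol.
Incident photons needed: 2.974×10⁻⁵ / 0.455 = 6.536×10⁻⁵ mol.
Photon energy: hc/λ = 6.208×10⁻¹⁹ J; per mole, 3.738×10⁵ J mol⁻¹.
Energy required: 6.536×10⁻⁵ × 3.738×10⁵ = 24.43 J.
Time: 24.43 J / 0.032 W = 760 s.

t ≈ 760 s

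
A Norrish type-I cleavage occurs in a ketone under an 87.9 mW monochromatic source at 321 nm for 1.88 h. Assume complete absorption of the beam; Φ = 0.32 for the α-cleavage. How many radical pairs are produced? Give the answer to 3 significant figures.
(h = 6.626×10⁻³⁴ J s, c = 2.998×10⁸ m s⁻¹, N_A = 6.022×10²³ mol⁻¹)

Photon energy at 321 nm: hc/λ = (6.626×10⁻³⁴)(2.998×10⁸)/(321×10⁻⁹) = 6.188×10⁻¹⁹ J.
Energy delivered: (87.9 mW)(6768 s) = 594.9 J.
Photons incident: 594.9 / 6.188×10⁻¹⁹ = 9.614×10²⁰, i.e. 9.614×10²⁰/6.022×10²³ = 0.001596 mol.
Product: Φ × n_abs = 0.32 × 0.001596 = 5.107×10⁻⁴ mol.
As a count: 5.107×10⁻⁴ × 6.022×10²³ = 3.08×10²⁰.

3.08×10²⁰ radical pairs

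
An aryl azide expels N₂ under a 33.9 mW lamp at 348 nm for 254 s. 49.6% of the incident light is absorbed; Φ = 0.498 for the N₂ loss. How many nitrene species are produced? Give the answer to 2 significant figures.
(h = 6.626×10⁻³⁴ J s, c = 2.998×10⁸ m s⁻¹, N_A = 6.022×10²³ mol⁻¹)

Photon energy at 348 nm: hc/λ = (6.626×10⁻³⁴)(2.998×10⁸)/(348×10⁻⁹) = 5.708×10⁻¹⁹ J.
Energy delivered: (33.9 mW)(254 s) = 8.611 J.
Photons incident: 8.611 / 5.708×10⁻¹⁹ = 1.509×10¹⁹, i.e. 1.509×10¹⁹/6.022×10²³ = 2.506×10⁻⁵ mol.
Photons absorbed: 0.496 × 2.506×10⁻⁵ = 1.243×10⁻⁵ mol.
Product: Φ × n_abs = 0.498 × 1.243×10⁻⁵ = 6.190×10⁻⁶ mol.
As a count: 6.190×10⁻⁶ × 6.022×10²³ = 3.7×10¹⁸.

3.7×10¹⁸ species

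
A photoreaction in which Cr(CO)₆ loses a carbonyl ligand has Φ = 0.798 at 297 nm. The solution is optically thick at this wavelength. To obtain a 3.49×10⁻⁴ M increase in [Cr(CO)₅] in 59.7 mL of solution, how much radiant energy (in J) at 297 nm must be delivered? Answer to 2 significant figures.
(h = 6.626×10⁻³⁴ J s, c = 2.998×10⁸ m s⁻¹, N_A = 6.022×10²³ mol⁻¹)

Product: (3.49×10⁻⁴ M)(0.0597 L) = 2.084×10⁻⁵ mol.
Photons that must be absorbed: 2.084×10⁻⁵ / 0.798 = 2.612×10⁻⁵ mol.
Photon energy: hc/λ = 6.688×10⁻¹⁹ J; per mole, 4.028×10⁵ J mol⁻¹.
Energy required: 2.612×10⁻⁵ × 4.028×10⁵ = 11 J.

11 J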